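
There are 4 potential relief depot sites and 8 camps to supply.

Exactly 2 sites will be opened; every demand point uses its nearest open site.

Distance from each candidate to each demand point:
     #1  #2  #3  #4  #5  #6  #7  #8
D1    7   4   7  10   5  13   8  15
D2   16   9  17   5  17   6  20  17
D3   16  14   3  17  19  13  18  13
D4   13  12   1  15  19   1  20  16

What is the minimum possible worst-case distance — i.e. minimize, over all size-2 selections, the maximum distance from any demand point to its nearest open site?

Open {D1, D3}.
  Farthest demand point is #6 at distance 13 (to D1); all others are ≤ 13.
With {D1, D2} the worst case is 15.
With {D1, D4} the worst case is 15.
No size-2 selection achieves below 13.

13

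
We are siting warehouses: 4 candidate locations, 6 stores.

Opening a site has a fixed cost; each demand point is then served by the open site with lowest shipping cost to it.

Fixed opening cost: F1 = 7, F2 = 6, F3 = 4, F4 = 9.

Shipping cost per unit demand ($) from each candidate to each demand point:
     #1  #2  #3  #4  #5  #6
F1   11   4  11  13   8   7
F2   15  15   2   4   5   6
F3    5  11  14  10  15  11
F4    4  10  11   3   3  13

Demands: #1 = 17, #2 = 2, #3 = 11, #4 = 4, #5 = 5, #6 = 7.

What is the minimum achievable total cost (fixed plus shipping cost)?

189

Open {F1, F2, F4}: assign each demand point to its cheapest open site.
  #1→F4 17×4=68, #2→F1 2×4=8, #3→F2 11×2=22, #4→F4 4×3=12, #5→F4 5×3=15, #6→F2 7×6=42
  shipping cost 167, fixed 22 → total 189.
Compare {F1, F2, F3, F4}: shipping cost 167 + fixed 26 = 193.
Compare {F2, F4}: shipping cost 179 + fixed 15 = 194.
Compare {F2, F3, F4}: shipping cost 179 + fixed 19 = 198.
All other subsets cost ≥ 193. Minimum total cost: 189.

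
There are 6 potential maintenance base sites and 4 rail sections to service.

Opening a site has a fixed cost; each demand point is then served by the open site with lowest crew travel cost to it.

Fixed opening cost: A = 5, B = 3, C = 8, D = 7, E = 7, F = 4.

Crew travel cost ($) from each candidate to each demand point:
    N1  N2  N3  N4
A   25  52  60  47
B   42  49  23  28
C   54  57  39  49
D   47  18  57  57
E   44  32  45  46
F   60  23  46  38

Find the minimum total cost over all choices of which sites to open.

109

Open {A, B, D}: assign each demand point to its cheapest open site.
  N1→A 25, N2→D 18, N3→B 23, N4→B 28
  crew travel cost 94, fixed 15 → total 109.
Compare {A, B, F}: crew travel cost 99 + fixed 12 = 111.
Compare {A, B, D, F}: crew travel cost 94 + fixed 19 = 113.
Compare {A, B, D, E}: crew travel cost 94 + fixed 22 = 116.
All other subsets cost ≥ 111. Minimum total cost: 109.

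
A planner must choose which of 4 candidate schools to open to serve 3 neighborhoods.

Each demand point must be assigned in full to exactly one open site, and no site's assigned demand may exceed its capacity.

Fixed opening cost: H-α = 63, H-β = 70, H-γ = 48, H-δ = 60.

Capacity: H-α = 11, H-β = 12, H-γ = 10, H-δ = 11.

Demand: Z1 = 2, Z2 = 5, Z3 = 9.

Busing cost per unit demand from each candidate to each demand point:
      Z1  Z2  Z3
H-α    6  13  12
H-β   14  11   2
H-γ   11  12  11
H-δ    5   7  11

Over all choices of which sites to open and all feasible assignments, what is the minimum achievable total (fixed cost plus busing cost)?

Open {H-β, H-δ}; cheapest assignment that respects the capacities:
  H-β (cap 12, load 9): Z3 — cost 9×2 = 18
  H-δ (cap 11, load 7): Z1, Z2 — cost 2×5 + 5×7 = 45
  Shipping 63, fixed 130 → total 193.
  Any other capacity-feasible assignment to {H-β, H-δ} ships for at least 63.
Compare {H-β, H-γ}: its best feasible assignment gives total 218.
Compare {H-α, H-β}: its best feasible assignment gives total 228.
Every other set of open sites that can feasibly serve all demand totals ≥ 218 even under its best assignment. Minimum: 193.

193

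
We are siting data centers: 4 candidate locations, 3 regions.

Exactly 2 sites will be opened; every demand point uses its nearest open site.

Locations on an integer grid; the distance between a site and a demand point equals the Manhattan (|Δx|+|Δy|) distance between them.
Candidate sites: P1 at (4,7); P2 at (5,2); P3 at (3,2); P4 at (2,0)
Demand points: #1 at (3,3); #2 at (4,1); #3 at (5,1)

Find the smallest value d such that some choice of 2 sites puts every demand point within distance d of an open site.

Open {P2, P3}.
  Farthest demand point is #2 at distance 2 (to P2); all others are ≤ 2.
With {P1, P2} the worst case is 3.
With {P1, P3} the worst case is 3.
No size-2 selection achieves below 2.

2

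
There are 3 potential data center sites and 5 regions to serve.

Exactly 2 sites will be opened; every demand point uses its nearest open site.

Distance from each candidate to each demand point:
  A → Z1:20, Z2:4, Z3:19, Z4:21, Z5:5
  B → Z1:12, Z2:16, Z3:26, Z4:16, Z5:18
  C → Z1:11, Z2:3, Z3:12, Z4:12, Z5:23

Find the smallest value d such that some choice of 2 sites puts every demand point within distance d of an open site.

12

Open {A, C}.
  Farthest demand point is Z3 at distance 12 (to C); all others are ≤ 12.
With {B, C} the worst case is 18.
With {A, B} the worst case is 19.
No size-2 selection achieves below 12.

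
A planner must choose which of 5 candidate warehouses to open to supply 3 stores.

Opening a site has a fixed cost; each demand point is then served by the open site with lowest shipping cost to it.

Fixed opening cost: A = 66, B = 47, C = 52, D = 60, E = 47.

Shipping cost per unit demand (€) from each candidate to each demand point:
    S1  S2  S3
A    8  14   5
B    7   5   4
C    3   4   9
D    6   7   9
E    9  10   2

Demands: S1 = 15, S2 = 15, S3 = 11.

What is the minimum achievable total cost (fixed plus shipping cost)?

226

Open {C, E}: assign each demand point to its cheapest open site.
  S1→C 15×3=45, S2→C 15×4=60, S3→E 11×2=22
  shipping cost 127, fixed 99 → total 226.
Compare {B, C}: shipping cost 149 + fixed 99 = 248.
Compare {C}: shipping cost 204 + fixed 52 = 256.
Compare {B}: shipping cost 224 + fixed 47 = 271.
All other subsets cost ≥ 248. Minimum total cost: 226.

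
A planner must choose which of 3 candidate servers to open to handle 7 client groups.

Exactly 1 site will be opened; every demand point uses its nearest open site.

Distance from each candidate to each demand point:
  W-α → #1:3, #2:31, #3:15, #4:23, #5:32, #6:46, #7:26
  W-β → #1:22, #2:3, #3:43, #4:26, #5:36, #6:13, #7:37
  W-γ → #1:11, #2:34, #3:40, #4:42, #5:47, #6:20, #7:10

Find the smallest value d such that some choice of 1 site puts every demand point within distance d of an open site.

43

Open {W-β}.
  Farthest demand point is #3 at distance 43 (to W-β); all others are ≤ 43.
With {W-α} the worst case is 46.
With {W-γ} the worst case is 47.
No size-1 selection achieves below 43.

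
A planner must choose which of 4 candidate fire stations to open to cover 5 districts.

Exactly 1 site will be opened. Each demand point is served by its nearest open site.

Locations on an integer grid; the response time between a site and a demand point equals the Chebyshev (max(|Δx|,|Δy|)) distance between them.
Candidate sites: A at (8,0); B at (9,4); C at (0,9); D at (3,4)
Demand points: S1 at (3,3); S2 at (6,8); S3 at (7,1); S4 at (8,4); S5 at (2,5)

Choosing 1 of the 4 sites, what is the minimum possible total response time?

15

Open {D}.
  S1→D 1, S2→D 4, S3→D 4, S4→D 5, S5→D 1  ⇒ total 15.
Compare {B}: total 21.
Compare {A}: total 24.
No size-1 selection does better; minimum is 15.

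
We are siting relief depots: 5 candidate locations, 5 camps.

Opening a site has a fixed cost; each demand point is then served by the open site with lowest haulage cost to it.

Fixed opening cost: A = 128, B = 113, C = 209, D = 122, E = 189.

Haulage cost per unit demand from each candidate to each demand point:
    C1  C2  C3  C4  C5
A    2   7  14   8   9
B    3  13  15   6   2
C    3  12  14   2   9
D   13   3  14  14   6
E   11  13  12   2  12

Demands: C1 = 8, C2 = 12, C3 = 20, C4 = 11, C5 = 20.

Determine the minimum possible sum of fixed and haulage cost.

681

Open {B, D}: assign each demand point to its cheapest open site.
  C1→B 8×3=24, C2→D 12×3=36, C3→D 20×14=280, C4→B 11×6=66, C5→B 20×2=40
  haulage cost 446, fixed 235 → total 681.
Compare {B}: haulage cost 586 + fixed 113 = 699.
Compare {A, B}: haulage cost 486 + fixed 241 = 727.
Compare {A}: haulage cost 648 + fixed 128 = 776.
All other subsets cost ≥ 699. Minimum total cost: 681.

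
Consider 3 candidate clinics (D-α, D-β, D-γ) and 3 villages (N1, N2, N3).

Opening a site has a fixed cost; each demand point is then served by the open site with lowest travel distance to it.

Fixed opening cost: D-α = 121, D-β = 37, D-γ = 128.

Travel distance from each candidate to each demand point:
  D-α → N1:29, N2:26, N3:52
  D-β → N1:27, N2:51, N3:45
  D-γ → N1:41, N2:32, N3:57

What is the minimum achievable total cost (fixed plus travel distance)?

Open {D-β}: assign each demand point to its cheapest open site.
  N1→D-β 27, N2→D-β 51, N3→D-β 45
  travel distance 123, fixed 37 → total 160.
Compare {D-α}: travel distance 107 + fixed 121 = 228.
Compare {D-α, D-β}: travel distance 98 + fixed 158 = 256.
Compare {D-γ}: travel distance 130 + fixed 128 = 258.
All other subsets cost ≥ 228. Minimum total cost: 160.

160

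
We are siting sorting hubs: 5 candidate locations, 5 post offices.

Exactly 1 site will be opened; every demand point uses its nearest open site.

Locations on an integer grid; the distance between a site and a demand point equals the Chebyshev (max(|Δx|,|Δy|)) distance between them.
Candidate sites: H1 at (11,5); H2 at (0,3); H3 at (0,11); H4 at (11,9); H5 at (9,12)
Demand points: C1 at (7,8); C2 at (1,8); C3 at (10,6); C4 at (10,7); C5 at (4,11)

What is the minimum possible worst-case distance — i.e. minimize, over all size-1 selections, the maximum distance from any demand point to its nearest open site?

Open {H5}.
  Farthest demand point is C2 at distance 8 (to H5); all others are ≤ 8.
With {H1} the worst case is 10.
With {H2} the worst case is 10.
No size-1 selection achieves below 8.

8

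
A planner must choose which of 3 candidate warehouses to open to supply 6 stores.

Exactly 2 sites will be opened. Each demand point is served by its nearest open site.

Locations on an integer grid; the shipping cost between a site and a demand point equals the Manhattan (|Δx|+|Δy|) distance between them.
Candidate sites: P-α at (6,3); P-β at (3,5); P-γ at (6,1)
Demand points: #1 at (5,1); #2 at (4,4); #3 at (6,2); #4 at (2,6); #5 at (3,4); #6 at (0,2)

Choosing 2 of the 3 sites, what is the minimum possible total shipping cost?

Open {P-β, P-γ}.
  #1→P-γ 1, #2→P-β 2, #3→P-γ 1, #4→P-β 2, #5→P-β 1, #6→P-β 6  ⇒ total 13.
Compare {P-α, P-β}: total 15.
Compare {P-α, P-γ}: total 23.

13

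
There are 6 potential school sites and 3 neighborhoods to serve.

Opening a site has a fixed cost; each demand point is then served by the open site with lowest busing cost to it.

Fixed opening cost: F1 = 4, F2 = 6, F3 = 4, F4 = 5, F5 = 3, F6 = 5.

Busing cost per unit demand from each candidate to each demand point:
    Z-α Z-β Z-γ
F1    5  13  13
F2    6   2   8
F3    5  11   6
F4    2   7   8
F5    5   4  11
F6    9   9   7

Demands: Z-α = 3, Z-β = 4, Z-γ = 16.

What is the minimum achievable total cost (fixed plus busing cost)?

125

Open {F2, F3, F4}: assign each demand point to its cheapest open site.
  Z-α→F4 3×2=6, Z-β→F2 4×2=8, Z-γ→F3 16×6=96
  busing cost 110, fixed 15 → total 125.
Compare {F2, F3, F4, F5}: busing cost 110 + fixed 18 = 128.
Compare {F2, F3}: busing cost 119 + fixed 10 = 129.
Compare {F1, F2, F3, F4}: busing cost 110 + fixed 19 = 129.
All other subsets cost ≥ 128. Minimum total cost: 125.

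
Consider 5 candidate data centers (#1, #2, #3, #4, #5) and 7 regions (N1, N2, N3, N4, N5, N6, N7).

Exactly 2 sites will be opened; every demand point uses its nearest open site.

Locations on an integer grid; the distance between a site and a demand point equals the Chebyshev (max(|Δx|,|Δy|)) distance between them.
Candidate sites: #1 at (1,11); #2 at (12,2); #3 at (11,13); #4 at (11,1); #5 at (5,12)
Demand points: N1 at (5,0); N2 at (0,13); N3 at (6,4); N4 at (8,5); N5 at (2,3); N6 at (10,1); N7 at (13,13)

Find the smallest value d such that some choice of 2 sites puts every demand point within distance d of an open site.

Open {#2, #5}.
  Farthest demand point is N5 at distance 9 (to #5); all others are ≤ 9.
With {#4, #5} the worst case is 9.
With {#1, #2} the worst case is 11.
No size-2 selection achieves below 9.

9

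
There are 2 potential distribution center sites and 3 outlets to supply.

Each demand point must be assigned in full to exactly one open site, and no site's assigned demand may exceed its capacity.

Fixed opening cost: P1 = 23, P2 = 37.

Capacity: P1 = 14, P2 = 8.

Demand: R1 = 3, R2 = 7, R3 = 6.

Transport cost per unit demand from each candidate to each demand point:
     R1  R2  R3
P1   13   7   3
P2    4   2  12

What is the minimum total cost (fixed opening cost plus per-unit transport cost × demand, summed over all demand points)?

Open {P1, P2}; cheapest assignment that respects the capacities:
  P1 (cap 14, load 9): R1, R3 — cost 3×13 + 6×3 = 57
  P2 (cap 8, load 7): R2 — cost 7×2 = 14
  Shipping 71, fixed 60 → total 131.
  Any other capacity-feasible assignment to {P1, P2} ships for at least 71.
Total demand is 16 and no other set of sites has combined capacity ≥ 16, so {P1, P2} is the only feasible choice of open sites. Minimum: 131.

131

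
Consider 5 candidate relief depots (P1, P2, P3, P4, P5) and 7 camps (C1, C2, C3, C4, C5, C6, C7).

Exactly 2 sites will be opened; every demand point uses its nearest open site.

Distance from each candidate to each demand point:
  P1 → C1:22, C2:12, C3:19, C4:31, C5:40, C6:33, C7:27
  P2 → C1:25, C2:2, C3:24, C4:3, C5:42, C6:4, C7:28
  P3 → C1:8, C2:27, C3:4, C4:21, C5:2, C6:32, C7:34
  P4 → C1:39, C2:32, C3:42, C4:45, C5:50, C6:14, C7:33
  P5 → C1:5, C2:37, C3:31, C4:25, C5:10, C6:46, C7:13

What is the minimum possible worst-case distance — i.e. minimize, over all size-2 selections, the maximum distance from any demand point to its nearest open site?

24

Open {P2, P5}.
  Farthest demand point is C3 at distance 24 (to P2); all others are ≤ 24.
With {P2, P3} the worst case is 28.
With {P1, P3} the worst case is 32.
No size-2 selection achieves below 24.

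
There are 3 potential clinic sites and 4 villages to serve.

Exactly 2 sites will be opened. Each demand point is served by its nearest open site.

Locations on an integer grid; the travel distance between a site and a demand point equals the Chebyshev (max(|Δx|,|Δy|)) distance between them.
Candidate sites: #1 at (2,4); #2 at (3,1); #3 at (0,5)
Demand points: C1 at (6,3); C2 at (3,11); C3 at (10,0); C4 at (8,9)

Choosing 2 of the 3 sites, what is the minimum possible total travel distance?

23

Open {#1, #2}.
  C1→#2 3, C2→#1 7, C3→#2 7, C4→#1 6  ⇒ total 23.
Compare {#1, #3}: total 24.
Compare {#2, #3}: total 24.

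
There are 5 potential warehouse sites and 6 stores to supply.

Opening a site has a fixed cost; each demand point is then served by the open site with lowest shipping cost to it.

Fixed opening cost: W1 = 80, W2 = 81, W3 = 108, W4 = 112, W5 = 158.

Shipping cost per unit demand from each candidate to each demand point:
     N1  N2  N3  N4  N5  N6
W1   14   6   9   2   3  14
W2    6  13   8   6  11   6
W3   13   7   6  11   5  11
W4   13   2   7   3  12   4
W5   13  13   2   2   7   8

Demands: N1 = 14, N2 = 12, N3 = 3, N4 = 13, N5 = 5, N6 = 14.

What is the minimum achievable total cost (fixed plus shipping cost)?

466

Open {W1, W2}: assign each demand point to its cheapest open site.
  N1→W2 14×6=84, N2→W1 12×6=72, N3→W2 3×8=24, N4→W1 13×2=26, N5→W1 5×3=15, N6→W2 14×6=84
  shipping cost 305, fixed 161 → total 466.
Compare {W2, W4}: shipping cost 279 + fixed 193 = 472.
Compare {W4}: shipping cost 382 + fixed 112 = 494.
Compare {W1, W2, W4}: shipping cost 226 + fixed 273 = 499.
All other subsets cost ≥ 472. Minimum total cost: 466.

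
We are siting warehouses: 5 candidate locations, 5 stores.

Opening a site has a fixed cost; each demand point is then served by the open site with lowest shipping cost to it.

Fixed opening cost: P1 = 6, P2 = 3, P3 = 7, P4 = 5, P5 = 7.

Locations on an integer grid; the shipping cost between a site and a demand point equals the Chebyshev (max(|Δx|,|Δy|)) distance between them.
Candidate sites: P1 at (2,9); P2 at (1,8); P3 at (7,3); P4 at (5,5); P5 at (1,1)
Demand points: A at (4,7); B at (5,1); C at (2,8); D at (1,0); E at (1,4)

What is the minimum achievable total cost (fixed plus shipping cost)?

Open {P2, P5}: assign each demand point to its cheapest open site.
  A→P2 3, B→P5 4, C→P2 1, D→P5 1, E→P5 3
  shipping cost 12, fixed 10 → total 22.
Compare {P4}: shipping cost 18 + fixed 5 = 23.
Compare {P1, P5}: shipping cost 11 + fixed 13 = 24.
Compare {P2, P4}: shipping cost 16 + fixed 8 = 24.
All other subsets cost ≥ 23. Minimum total cost: 22.

22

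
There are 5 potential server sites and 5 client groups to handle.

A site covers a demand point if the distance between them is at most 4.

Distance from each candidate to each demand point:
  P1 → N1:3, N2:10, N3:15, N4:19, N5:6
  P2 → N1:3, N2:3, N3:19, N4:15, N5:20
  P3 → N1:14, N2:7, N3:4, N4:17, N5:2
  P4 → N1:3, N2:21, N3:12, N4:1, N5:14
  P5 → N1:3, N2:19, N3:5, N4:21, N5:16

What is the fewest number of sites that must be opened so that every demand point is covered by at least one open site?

Coverage sets (demand points within 4 of each site):
  P1: {N1}
  P2: {N1, N2}
  P3: {N3, N5}
  P4: {N1, N4}
  P5: {N1}
No 2 sites suffice: every size-2 union leaves at least one demand point uncovered.
But {P2, P3, P4} covers everything, so the minimum is 3.

3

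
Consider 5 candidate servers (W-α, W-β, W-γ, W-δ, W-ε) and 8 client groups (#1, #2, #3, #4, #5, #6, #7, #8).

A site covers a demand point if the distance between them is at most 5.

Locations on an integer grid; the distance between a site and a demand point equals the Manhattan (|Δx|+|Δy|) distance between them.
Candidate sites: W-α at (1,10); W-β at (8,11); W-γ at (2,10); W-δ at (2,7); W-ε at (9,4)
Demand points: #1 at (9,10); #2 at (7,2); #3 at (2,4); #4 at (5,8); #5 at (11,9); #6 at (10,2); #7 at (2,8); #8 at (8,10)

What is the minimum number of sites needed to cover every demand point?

3

Coverage sets (demand points within 5 of each site):
  W-α: {#7}
  W-β: {#1, #5, #8}
  W-γ: {#4, #7}
  W-δ: {#3, #4, #7}
  W-ε: {#2, #6}
No 2 sites suffice: every size-2 union leaves at least one demand point uncovered.
But {W-β, W-δ, W-ε} covers everything, so the minimum is 3.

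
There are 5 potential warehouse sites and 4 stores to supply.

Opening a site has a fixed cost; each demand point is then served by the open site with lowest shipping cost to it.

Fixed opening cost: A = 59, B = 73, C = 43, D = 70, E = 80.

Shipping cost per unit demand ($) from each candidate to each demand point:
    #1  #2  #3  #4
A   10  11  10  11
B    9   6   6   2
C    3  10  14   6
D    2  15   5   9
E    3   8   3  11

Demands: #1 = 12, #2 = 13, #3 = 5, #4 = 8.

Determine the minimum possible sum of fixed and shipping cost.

Open {B, C}: assign each demand point to its cheapest open site.
  #1→C 12×3=36, #2→B 13×6=78, #3→B 5×6=30, #4→B 8×2=16
  shipping cost 160, fixed 116 → total 276.
Compare {B, D}: shipping cost 143 + fixed 143 = 286.
Compare {B, E}: shipping cost 145 + fixed 153 = 298.
Compare {B}: shipping cost 232 + fixed 73 = 305.
All other subsets cost ≥ 286. Minimum total cost: 276.

276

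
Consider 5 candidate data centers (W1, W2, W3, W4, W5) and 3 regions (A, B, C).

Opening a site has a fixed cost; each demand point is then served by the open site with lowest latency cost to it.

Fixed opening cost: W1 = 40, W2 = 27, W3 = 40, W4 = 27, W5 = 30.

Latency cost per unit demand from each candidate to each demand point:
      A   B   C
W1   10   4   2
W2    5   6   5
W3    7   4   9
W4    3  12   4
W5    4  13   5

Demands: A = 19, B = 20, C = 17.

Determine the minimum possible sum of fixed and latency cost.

Open {W1, W4}: assign each demand point to its cheapest open site.
  A→W4 19×3=57, B→W1 20×4=80, C→W1 17×2=34
  latency cost 171, fixed 67 → total 238.
Compare {W1, W5}: latency cost 190 + fixed 70 = 260.
Compare {W1, W2, W4}: latency cost 171 + fixed 94 = 265.
Compare {W1, W4, W5}: latency cost 171 + fixed 97 = 268.
All other subsets cost ≥ 260. Minimum total cost: 238.

238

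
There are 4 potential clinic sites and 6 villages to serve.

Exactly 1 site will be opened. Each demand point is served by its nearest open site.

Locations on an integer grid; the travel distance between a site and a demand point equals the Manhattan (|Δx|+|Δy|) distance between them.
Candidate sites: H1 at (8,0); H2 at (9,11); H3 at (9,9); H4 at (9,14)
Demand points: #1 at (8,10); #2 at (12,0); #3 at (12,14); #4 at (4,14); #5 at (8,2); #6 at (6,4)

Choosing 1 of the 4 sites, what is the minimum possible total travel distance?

Open {H3}.
  #1→H3 2, #2→H3 12, #3→H3 8, #4→H3 10, #5→H3 8, #6→H3 8  ⇒ total 48.
Compare {H2}: total 50.
Compare {H4}: total 56.
No size-1 selection does better; minimum is 48.

48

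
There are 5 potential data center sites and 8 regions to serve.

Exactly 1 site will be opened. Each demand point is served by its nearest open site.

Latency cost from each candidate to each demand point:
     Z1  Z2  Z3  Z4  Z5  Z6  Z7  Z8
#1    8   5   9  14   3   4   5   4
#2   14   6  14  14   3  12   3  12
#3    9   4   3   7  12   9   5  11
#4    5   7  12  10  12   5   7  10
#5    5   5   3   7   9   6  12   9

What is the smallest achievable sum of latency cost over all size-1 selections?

52

Open {#1}.
  Z1→#1 8, Z2→#1 5, Z3→#1 9, Z4→#1 14, Z5→#1 3, Z6→#1 4, Z7→#1 5, Z8→#1 4  ⇒ total 52.
Compare {#5}: total 56.
Compare {#3}: total 60.
No size-1 selection does better; minimum is 52.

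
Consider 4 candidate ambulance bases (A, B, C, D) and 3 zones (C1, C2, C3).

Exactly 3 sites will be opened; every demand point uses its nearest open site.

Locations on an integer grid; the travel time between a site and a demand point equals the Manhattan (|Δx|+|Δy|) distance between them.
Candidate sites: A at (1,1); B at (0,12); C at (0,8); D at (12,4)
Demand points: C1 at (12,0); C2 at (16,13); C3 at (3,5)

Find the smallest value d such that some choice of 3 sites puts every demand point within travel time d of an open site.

13

Open {A, B, D}.
  Farthest demand point is C2 at travel time 13 (to D); all others are ≤ 13.
With {A, C, D} the worst case is 13.
With {B, C, D} the worst case is 13.
No size-3 selection achieves below 13.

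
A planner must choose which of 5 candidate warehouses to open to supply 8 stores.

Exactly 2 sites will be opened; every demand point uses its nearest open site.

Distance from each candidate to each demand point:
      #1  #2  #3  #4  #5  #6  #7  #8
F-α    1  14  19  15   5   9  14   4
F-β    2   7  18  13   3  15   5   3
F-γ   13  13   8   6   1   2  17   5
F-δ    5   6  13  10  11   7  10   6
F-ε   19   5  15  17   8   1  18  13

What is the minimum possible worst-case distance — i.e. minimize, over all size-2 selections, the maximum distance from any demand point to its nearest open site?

8

Open {F-β, F-γ}.
  Farthest demand point is #3 at distance 8 (to F-γ); all others are ≤ 8.
With {F-γ, F-δ} the worst case is 10.
With {F-α, F-δ} the worst case is 13.
No size-2 selection achieves below 8.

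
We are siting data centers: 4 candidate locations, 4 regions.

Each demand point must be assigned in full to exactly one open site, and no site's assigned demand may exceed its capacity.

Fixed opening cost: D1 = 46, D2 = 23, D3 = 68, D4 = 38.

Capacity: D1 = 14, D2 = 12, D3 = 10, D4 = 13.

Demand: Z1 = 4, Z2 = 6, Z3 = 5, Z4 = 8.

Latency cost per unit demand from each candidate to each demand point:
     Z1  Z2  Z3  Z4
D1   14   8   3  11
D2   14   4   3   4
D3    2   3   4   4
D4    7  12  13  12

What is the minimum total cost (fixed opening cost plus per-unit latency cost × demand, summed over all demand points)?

Open {D1, D2, D3}; cheapest assignment that respects the capacities:
  D1 (cap 14, load 5): Z3 — cost 5×3 = 15
  D2 (cap 12, load 8): Z4 — cost 8×4 = 32
  D3 (cap 10, load 10): Z1, Z2 — cost 4×2 + 6×3 = 26
  Shipping 73, fixed 137 → total 210.
  Any other capacity-feasible assignment to {D1, D2, D3} ships for at least 73.
Compare {D1, D2}: its best feasible assignment gives total 220.
Compare {D2, D4}: its best feasible assignment gives total 224.
Every other set of open sites that can feasibly serve all demand totals ≥ 220 even under its best assignment. Minimum: 210.

210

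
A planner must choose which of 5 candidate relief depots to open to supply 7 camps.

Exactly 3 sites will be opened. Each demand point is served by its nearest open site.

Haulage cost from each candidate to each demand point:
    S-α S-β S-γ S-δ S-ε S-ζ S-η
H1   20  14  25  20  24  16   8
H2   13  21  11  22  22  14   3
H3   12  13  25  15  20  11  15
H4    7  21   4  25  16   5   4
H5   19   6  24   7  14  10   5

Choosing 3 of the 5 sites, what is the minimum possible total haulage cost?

Open {H2, H4, H5}.
  S-α→H4 7, S-β→H5 6, S-γ→H4 4, S-δ→H5 7, S-ε→H5 14, S-ζ→H4 5, S-η→H2 3  ⇒ total 46.
Compare {H1, H4, H5}: total 47.
Compare {H3, H4, H5}: total 47.
No size-3 selection does better; minimum is 46.

46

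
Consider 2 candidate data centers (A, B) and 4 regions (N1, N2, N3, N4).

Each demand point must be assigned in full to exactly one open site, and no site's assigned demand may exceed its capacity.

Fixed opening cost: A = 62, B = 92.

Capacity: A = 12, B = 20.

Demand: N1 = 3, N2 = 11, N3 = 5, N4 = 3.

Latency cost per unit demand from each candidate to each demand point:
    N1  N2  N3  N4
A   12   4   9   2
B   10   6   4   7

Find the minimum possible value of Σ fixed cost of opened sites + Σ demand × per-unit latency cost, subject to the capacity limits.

Open {A, B}; cheapest assignment that respects the capacities:
  A (cap 12, load 11): N2 — cost 11×4 = 44
  B (cap 20, load 11): N1, N3, N4 — cost 3×10 + 5×4 + 3×7 = 71
  Shipping 115, fixed 154 → total 269.
  Any other capacity-feasible assignment to {A, B} ships for at least 115.
Total demand is 22 and no other set of sites has combined capacity ≥ 22, so {A, B} is the only feasible choice of open sites. Minimum: 269.

269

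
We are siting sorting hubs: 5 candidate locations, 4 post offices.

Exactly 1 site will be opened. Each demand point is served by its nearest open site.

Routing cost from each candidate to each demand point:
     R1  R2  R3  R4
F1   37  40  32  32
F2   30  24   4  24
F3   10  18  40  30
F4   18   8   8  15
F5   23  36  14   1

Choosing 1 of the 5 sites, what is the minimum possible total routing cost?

Open {F4}.
  R1→F4 18, R2→F4 8, R3→F4 8, R4→F4 15  ⇒ total 49.
Compare {F5}: total 74.
Compare {F2}: total 82.
No size-1 selection does better; minimum is 49.

49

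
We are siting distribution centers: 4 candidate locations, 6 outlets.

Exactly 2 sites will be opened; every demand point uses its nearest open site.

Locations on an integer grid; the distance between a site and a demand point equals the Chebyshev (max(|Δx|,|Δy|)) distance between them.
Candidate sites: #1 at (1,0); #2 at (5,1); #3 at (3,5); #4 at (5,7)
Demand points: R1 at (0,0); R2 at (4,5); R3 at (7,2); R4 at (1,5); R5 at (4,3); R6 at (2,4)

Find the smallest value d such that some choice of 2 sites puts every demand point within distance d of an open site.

4

Open {#1, #2}.
  Farthest demand point is R2 at distance 4 (to #2); all others are ≤ 4.
With {#1, #3} the worst case is 4.
With {#1, #4} the worst case is 5.
No size-2 selection achieves below 4.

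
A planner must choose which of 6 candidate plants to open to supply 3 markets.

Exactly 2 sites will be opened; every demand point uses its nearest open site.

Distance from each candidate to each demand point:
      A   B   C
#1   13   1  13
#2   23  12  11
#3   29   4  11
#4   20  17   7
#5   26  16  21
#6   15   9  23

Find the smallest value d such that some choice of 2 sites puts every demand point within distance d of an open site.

Open {#1, #2}.
  Farthest demand point is A at distance 13 (to #1); all others are ≤ 13.
With {#1, #3} the worst case is 13.
With {#1, #4} the worst case is 13.
No size-2 selection achieves below 13.

13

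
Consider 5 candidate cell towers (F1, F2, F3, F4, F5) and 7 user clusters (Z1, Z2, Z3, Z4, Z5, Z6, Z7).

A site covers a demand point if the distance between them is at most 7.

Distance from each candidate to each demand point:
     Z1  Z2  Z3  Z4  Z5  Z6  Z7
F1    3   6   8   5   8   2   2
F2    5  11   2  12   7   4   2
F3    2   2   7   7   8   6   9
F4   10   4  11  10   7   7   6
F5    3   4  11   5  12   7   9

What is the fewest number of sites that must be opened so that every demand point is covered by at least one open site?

2

Coverage sets (demand points within 7 of each site):
  F1: {Z1, Z2, Z4, Z6, Z7}
  F2: {Z1, Z3, Z5, Z6, Z7}
  F3: {Z1, Z2, Z3, Z4, Z6}
  F4: {Z2, Z5, Z6, Z7}
  F5: {Z1, Z2, Z4, Z6}
No single site covers all 7 demand points.
But {F1, F2} covers everything, so the minimum is 2.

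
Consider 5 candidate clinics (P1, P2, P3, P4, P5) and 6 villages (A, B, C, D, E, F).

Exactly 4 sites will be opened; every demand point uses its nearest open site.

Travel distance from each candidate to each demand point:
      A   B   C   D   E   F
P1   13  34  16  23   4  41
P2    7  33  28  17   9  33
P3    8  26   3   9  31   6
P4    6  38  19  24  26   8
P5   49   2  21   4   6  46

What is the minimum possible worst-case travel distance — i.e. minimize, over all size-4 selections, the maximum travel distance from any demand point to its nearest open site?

Open {P1, P3, P4, P5}.
  Farthest demand point is A at travel distance 6 (to P4); all others are ≤ 6.
With {P2, P3, P4, P5} the worst case is 6.
With {P1, P2, P3, P5} the worst case is 7.
No size-4 selection achieves below 6.

6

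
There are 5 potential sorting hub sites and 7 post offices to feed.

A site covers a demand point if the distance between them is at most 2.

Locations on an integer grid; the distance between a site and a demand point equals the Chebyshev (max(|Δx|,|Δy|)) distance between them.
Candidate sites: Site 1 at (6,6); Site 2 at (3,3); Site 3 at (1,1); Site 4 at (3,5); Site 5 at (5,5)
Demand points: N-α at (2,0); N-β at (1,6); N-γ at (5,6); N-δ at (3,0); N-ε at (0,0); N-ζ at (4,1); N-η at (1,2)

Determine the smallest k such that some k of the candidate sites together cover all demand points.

3

Coverage sets (demand points within 2 of each site):
  Site 1: {N-γ}
  Site 2: {N-ζ, N-η}
  Site 3: {N-α, N-δ, N-ε, N-η}
  Site 4: {N-β, N-γ}
  Site 5: {N-γ}
No 2 sites suffice: every size-2 union leaves at least one demand point uncovered.
But {Site 2, Site 3, Site 4} covers everything, so the minimum is 3.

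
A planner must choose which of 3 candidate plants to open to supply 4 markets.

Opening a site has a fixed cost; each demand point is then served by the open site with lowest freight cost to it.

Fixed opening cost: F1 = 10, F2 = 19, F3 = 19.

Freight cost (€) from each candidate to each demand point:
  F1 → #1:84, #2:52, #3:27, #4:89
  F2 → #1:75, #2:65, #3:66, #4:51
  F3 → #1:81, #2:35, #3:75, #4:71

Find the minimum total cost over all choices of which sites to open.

Open {F1, F2}: assign each demand point to its cheapest open site.
  #1→F2 75, #2→F1 52, #3→F1 27, #4→F2 51
  freight cost 205, fixed 29 → total 234.
Compare {F1, F2, F3}: freight cost 188 + fixed 48 = 236.
Compare {F1, F3}: freight cost 214 + fixed 29 = 243.
Compare {F1}: freight cost 252 + fixed 10 = 262.
All other subsets cost ≥ 236. Minimum total cost: 234.

234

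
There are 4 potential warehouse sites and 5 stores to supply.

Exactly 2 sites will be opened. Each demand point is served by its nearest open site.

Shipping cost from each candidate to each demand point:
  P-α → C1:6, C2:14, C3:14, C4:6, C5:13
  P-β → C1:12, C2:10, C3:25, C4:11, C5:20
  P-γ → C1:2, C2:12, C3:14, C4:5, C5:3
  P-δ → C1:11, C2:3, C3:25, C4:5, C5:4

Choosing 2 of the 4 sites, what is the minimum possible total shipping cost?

Open {P-γ, P-δ}.
  C1→P-γ 2, C2→P-δ 3, C3→P-γ 14, C4→P-γ 5, C5→P-γ 3  ⇒ total 27.
Compare {P-α, P-δ}: total 32.
Compare {P-β, P-γ}: total 34.
No size-2 selection does better; minimum is 27.

27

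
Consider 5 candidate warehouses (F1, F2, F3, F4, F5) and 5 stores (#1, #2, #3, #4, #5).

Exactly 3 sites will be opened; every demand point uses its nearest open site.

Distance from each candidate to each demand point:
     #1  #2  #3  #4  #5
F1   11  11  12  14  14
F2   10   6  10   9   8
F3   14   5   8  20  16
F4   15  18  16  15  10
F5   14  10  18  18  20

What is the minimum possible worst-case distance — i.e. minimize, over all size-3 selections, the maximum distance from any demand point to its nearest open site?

Open {F1, F2, F3}.
  Farthest demand point is #1 at distance 10 (to F2); all others are ≤ 10.
With {F1, F2, F4} the worst case is 10.
With {F1, F2, F5} the worst case is 10.
No size-3 selection achieves below 10.

10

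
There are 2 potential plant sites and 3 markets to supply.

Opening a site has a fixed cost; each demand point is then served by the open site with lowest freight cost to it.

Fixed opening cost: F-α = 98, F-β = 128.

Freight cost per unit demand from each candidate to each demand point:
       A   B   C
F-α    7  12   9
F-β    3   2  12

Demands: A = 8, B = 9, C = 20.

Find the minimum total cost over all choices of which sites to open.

410

Open {F-β}: assign each demand point to its cheapest open site.
  A→F-β 8×3=24, B→F-β 9×2=18, C→F-β 20×12=240
  freight cost 282, fixed 128 → total 410.
Compare {F-α}: freight cost 344 + fixed 98 = 442.
Compare {F-α, F-β}: freight cost 222 + fixed 226 = 448.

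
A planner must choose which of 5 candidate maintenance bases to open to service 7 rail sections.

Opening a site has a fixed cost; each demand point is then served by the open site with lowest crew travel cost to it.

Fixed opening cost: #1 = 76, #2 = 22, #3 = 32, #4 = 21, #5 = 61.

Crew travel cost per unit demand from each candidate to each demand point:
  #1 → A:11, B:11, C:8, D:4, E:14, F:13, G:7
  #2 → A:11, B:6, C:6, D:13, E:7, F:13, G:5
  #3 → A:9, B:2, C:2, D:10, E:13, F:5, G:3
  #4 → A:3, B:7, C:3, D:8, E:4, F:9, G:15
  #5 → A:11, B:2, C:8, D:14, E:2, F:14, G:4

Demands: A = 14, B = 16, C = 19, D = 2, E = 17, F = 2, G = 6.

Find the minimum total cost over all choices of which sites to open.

Open {#3, #4}: assign each demand point to its cheapest open site.
  A→#4 14×3=42, B→#3 16×2=32, C→#3 19×2=38, D→#4 2×8=16, E→#4 17×4=68, F→#3 2×5=10, G→#3 6×3=18
  crew travel cost 224, fixed 53 → total 277.
Compare {#2, #3, #4}: crew travel cost 224 + fixed 75 = 299.
Compare {#3, #4, #5}: crew travel cost 190 + fixed 114 = 304.
Compare {#4, #5}: crew travel cost 223 + fixed 82 = 305.
All other subsets cost ≥ 299. Minimum total cost: 277.

277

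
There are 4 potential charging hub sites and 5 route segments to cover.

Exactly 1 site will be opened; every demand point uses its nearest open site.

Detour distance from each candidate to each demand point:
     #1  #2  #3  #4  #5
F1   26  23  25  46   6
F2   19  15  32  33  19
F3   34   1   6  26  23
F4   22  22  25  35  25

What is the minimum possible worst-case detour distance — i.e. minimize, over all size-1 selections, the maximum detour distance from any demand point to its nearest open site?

Open {F2}.
  Farthest demand point is #4 at detour distance 33 (to F2); all others are ≤ 33.
With {F3} the worst case is 34.
With {F4} the worst case is 35.
No size-1 selection achieves below 33.

33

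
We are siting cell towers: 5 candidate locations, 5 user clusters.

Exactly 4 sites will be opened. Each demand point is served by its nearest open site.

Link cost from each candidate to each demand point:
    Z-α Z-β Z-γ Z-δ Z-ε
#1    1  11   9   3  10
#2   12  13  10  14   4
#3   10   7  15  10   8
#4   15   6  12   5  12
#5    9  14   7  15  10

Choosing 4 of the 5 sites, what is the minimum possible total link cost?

Open {#1, #2, #4, #5}.
  Z-α→#1 1, Z-β→#4 6, Z-γ→#5 7, Z-δ→#1 3, Z-ε→#2 4  ⇒ total 21.
Compare {#1, #2, #3, #5}: total 22.
Compare {#1, #2, #3, #4}: total 23.
No size-4 selection does better; minimum is 21.

21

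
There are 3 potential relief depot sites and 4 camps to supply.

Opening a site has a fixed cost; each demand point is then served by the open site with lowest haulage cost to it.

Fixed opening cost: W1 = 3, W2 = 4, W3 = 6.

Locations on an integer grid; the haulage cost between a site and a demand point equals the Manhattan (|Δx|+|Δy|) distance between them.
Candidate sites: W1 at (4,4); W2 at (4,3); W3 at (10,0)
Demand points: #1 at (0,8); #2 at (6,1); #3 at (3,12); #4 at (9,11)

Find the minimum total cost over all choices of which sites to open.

Open {W1}: assign each demand point to its cheapest open site.
  #1→W1 8, #2→W1 5, #3→W1 9, #4→W1 12
  haulage cost 34, fixed 3 → total 37.
Compare {W2}: haulage cost 36 + fixed 4 = 40.
Compare {W1, W2}: haulage cost 33 + fixed 7 = 40.
Compare {W1, W3}: haulage cost 34 + fixed 9 = 43.
All other subsets cost ≥ 40. Minimum total cost: 37.

37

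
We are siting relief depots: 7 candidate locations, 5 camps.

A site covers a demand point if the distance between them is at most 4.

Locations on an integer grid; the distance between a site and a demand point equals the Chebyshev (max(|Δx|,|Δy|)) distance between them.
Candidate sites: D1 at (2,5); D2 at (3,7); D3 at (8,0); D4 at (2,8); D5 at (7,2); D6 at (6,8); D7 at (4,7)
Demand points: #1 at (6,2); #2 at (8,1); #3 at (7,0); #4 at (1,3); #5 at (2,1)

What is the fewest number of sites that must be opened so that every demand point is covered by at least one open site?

Coverage sets (demand points within 4 of each site):
  D1: {#1, #4, #5}
  D2: {#4}
  D3: {#1, #2, #3}
  D4: {}
  D5: {#1, #2, #3}
  D6: {}
  D7: {#4}
No single site covers all 5 demand points.
But {D1, D3} covers everything, so the minimum is 2.

2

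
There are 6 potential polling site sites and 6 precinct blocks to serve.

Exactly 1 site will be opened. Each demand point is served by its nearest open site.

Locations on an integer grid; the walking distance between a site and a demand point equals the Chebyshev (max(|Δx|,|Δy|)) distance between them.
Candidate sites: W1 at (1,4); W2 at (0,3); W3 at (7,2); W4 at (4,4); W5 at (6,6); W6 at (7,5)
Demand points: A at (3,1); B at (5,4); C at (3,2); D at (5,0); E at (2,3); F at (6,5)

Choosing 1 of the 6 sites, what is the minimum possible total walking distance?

14

Open {W4}.
  A→W4 3, B→W4 1, C→W4 2, D→W4 4, E→W4 2, F→W4 2  ⇒ total 14.
Compare {W1}: total 19.
Compare {W3}: total 20.
No size-1 selection does better; minimum is 14.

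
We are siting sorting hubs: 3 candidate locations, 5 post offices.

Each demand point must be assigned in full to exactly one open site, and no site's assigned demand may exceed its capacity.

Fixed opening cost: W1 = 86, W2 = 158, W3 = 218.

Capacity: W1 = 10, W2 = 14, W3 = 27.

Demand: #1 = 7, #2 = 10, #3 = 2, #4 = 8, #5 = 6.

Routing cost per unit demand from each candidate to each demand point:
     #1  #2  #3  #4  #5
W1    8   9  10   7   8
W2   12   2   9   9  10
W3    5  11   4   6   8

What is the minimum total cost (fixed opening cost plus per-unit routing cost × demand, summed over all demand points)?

Open {W1, W3}; cheapest assignment that respects the capacities:
  W1 (cap 10, load 10): #2 — cost 10×9 = 90
  W3 (cap 27, load 23): #1, #3, #4, #5 — cost 7×5 + 2×4 + 8×6 + 6×8 = 139
  Shipping 229, fixed 304 → total 533.
  Any other capacity-feasible assignment to {W1, W3} ships for at least 229.
Compare {W2, W3}: its best feasible assignment gives total 535.
Compare {W1, W2, W3}: its best feasible assignment gives total 621.
Every other set of open sites that can feasibly serve all demand totals ≥ 535 even under its best assignment. Minimum: 533.

533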